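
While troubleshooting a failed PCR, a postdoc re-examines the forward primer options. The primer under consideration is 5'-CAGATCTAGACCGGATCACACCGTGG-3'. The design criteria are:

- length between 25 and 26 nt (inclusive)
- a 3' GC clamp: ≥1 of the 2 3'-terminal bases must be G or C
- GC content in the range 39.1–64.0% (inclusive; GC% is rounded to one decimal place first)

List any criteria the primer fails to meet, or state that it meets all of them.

Meets all criteria.

Base counts: A=7, T=4, G=7, C=8 (length 26).
length: length 26 ✓
GC clamp: 3' end GG has 2 G/C ✓
GC content: GC 15/26 = 57.7% ✓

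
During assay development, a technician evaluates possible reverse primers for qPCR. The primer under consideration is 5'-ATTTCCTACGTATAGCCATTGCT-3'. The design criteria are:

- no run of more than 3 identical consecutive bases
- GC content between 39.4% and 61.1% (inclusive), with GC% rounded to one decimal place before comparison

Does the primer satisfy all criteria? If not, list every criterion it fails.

Base counts: A=5, T=9, G=3, C=6 (length 23).
homopolymer run: longest run = 3 ✓
GC content: GC 9/23 = 39.1%, outside 39.4–61.1% ✗

Fails: GC content.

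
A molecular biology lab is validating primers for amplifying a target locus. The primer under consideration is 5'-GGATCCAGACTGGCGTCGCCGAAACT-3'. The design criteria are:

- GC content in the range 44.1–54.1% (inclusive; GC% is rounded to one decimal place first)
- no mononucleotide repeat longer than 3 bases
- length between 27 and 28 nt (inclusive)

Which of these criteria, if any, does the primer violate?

Fails: GC content, length.

Base counts: A=6, T=4, G=8, C=8 (length 26).
GC content: GC 16/26 = 61.5%, outside 44.1–54.1% ✗
homopolymer run: longest run = 3 ✓
length: length 26, outside 27–28 ✗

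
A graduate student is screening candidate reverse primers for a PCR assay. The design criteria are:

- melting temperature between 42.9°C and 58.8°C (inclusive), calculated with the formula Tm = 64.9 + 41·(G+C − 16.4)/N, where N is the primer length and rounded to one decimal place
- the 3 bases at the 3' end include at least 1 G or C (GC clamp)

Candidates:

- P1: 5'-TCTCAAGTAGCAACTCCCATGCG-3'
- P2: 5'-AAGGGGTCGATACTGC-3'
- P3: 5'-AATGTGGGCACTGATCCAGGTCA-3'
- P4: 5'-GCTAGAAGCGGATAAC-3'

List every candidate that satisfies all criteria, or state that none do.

P1 (23 nt, A=6 T=5 G=4 C=8): Tm = 64.9 + 41·(12 − 16.4)/23 = 57.1°C ✓; 3' end GCG has 3 G/C ✓ — passes.
P2 (16 nt, A=4 T=3 G=6 C=3): Tm = 64.9 + 41·(9 − 16.4)/16 = 45.9°C ✓; 3' end TGC has 2 G/C ✓ — passes.
P3 (23 nt, A=6 T=5 G=7 C=5): Tm = 64.9 + 41·(12 − 16.4)/23 = 57.1°C ✓; 3' end TCA has 1 G/C ✓ — passes.
P4 (16 nt, A=6 T=2 G=5 C=3): Tm = 64.9 + 41·(8 − 16.4)/16 = 43.4°C ✓; 3' end AAC has 1 G/C ✓ — passes.

P1, P2, P3 and P4.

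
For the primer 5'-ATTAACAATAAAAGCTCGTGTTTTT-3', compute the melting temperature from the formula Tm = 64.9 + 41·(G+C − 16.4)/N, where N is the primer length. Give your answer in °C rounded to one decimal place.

47.8°C

Base counts: A=9, T=10, G=3, C=3; G+C = 6, N = 25.
Tm = 64.9 + 41·(6 − 16.4)/25 = 64.9 + -426.40/25 = 47.8°C.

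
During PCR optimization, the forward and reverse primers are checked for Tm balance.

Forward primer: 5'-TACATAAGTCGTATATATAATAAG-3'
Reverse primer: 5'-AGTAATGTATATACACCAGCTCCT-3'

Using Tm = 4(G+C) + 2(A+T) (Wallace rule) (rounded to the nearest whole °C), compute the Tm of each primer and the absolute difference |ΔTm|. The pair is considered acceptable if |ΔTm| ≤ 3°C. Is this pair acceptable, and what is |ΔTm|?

Forward: A=11 T=8 G=3 C=2 → Tm = 2·19 + 4·5 = 58°C.
Reverse: A=8 T=7 G=3 C=6 → Tm = 2·15 + 4·9 = 66°C.
|ΔTm| = |58 − 66| = 8°C, > 3°C.

|ΔTm| = 8°C; the pair is not acceptable.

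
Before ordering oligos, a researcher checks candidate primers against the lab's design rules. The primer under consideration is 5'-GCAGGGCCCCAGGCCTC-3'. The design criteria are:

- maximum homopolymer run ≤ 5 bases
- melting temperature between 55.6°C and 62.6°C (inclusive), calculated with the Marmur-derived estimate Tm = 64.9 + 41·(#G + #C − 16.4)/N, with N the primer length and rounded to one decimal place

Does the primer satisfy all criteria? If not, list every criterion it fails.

Meets all criteria.

Base counts: A=2, T=1, G=6, C=8 (length 17).
homopolymer run: longest run = 4 ✓
Tm: Tm = 64.9 + 41·(14 − 16.4)/17 = 59.1°C ✓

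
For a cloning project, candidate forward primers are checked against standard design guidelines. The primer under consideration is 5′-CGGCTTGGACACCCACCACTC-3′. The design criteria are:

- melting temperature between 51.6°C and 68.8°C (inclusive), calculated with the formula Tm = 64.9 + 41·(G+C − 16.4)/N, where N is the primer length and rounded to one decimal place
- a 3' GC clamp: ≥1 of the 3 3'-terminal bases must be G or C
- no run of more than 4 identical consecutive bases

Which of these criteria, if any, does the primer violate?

Base counts: A=4, T=3, G=4, C=10 (length 21).
Tm: Tm = 64.9 + 41·(14 − 16.4)/21 = 60.2°C ✓
GC clamp: 3' end CTC has 2 G/C ✓
homopolymer run: longest run = 3 ✓

Meets all criteria.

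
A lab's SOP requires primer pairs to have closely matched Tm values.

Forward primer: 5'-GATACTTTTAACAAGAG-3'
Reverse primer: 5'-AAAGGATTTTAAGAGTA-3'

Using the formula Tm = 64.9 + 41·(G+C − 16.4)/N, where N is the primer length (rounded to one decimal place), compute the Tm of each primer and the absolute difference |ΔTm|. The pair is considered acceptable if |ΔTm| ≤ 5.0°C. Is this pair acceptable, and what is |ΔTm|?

Forward: G+C = 5, N = 17 → Tm = 64.9 + 41·(5 − 16.4)/17 = 37.4°C.
Reverse: G+C = 4, N = 17 → Tm = 64.9 + 41·(4 − 16.4)/17 = 35.0°C.
|ΔTm| = |37.4 − 35.0| = 2.4°C, ≤ 5.0°C.

|ΔTm| = 2.4°C; the pair is acceptable.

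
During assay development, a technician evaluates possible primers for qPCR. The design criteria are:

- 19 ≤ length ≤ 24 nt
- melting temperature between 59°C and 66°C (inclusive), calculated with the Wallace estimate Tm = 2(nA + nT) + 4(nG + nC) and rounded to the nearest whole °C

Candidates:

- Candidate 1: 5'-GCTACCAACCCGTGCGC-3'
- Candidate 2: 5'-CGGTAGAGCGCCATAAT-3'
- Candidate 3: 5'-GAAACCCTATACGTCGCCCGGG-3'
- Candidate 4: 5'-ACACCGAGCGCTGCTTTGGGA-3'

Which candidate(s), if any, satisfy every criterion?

None of the candidates satisfy all criteria.

Candidate 1 (17 nt, A=3 T=2 G=4 C=8): length 17, outside 19–24 ✗; Tm = 2·5 + 4·12 = 58°C, outside 59–66°C ✗ — fails.
Candidate 2 (17 nt, A=5 T=3 G=5 C=4): length 17, outside 19–24 ✗; Tm = 2·8 + 4·9 = 52°C, outside 59–66°C ✗ — fails.
Candidate 3 (22 nt, A=5 T=3 G=6 C=8): length 22 ✓; Tm = 2·8 + 4·14 = 72°C, outside 59–66°C ✗ — fails.
Candidate 4 (21 nt, A=4 T=4 G=7 C=6): length 21 ✓; Tm = 2·8 + 4·13 = 68°C, outside 59–66°C ✗ — fails.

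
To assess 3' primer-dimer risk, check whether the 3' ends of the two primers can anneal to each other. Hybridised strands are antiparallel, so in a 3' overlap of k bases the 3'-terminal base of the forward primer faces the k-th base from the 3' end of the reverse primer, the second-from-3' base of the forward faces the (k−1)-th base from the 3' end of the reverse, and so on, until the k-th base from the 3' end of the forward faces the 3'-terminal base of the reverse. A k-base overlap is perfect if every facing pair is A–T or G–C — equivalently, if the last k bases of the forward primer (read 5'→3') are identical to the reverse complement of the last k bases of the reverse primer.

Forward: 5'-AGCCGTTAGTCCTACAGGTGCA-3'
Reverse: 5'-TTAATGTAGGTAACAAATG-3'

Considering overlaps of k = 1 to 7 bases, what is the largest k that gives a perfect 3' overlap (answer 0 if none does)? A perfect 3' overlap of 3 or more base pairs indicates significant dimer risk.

Last 7 bases (5'→3') — forward …AGGTGCA, reverse …ACAAATG.
Reverse complement of the reverse primer's last 7 bases: CATTTGT; its first k bases are the reverse complement of the reverse primer's last k bases, so a perfect k-base overlap needs the forward primer's last k bases to equal them.
Comparing (forward last k vs required): k=1: A vs C ✗; k=2: CA vs CA ✓; k=3: GCA vs CAT ✗; k=4: TGCA vs CATT ✗; k=5: GTGCA vs CATTT ✗; k=6: GGTGCA vs CATTTG ✗; k=7: AGGTGCA vs CATTTGT ✗.
Only k = 2 is perfect, so the longest perfect 3' overlap is 2.

Longest perfect overlap: 2 complementary base pairs; below the dimer-risk threshold (threshold 3).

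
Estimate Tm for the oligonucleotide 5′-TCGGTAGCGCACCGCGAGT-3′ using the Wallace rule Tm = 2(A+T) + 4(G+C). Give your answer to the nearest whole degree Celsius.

Base counts: A=3, T=3, G=7, C=6 (length 19).
Tm = 2·(3+3) + 4·(7+6) = 2·6 + 4·13 = 12 + 52 = 64°C.

64°C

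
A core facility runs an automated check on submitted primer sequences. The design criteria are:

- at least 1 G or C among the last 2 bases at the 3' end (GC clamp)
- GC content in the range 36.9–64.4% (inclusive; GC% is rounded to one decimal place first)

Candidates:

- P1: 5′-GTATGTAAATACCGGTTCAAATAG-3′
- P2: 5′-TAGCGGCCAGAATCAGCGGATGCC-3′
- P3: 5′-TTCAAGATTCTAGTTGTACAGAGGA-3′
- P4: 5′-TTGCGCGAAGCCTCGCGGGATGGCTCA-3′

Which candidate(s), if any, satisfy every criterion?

P1 (24 nt, A=9 T=7 G=5 C=3): 3' end AG has 1 G/C ✓; GC 8/24 = 33.3%, outside 36.9–64.4% ✗ — fails.
P2 (24 nt, A=6 T=3 G=8 C=7): 3' end CC has 2 G/C ✓; GC 15/24 = 62.5% ✓ — passes.
P3 (25 nt, A=8 T=8 G=6 C=3): 3' end GA has 1 G/C ✓; GC 9/25 = 36.0%, outside 36.9–64.4% ✗ — fails.
P4 (27 nt, A=4 T=5 G=10 C=8): 3' end CA has 1 G/C ✓; GC 18/27 = 66.7%, outside 36.9–64.4% ✗ — fails.

P2 only.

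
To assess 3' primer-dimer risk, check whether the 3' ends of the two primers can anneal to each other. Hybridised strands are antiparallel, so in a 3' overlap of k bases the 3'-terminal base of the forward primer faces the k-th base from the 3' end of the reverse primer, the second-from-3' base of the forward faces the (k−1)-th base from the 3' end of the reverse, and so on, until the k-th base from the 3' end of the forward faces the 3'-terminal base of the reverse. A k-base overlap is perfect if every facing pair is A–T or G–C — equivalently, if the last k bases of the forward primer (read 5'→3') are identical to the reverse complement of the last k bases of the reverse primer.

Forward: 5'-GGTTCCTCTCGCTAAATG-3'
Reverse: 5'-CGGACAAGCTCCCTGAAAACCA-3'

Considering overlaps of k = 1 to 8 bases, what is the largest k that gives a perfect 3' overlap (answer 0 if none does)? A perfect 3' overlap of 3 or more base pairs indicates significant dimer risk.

Longest perfect overlap: 2 complementary base pairs; below the dimer-risk threshold (threshold 3).

Last 8 bases (5'→3') — forward …GCTAAATG, reverse …GAAAACCA.
Reverse complement of the reverse primer's last 8 bases: TGGTTTTC; its first k bases are the reverse complement of the reverse primer's last k bases, so a perfect k-base overlap needs the forward primer's last k bases to equal them.
Comparing (forward last k vs required): k=1: G vs T ✗; k=2: TG vs TG ✓; k=3: ATG vs TGG ✗; k=4: AATG vs TGGT ✗; k=5: AAATG vs TGGTT ✗; k=6: TAAATG vs TGGTTT ✗; k=7: CTAAATG vs TGGTTTT ✗; k=8: GCTAAATG vs TGGTTTTC ✗.
Only k = 2 is perfect, so the longest perfect 3' overlap is 2.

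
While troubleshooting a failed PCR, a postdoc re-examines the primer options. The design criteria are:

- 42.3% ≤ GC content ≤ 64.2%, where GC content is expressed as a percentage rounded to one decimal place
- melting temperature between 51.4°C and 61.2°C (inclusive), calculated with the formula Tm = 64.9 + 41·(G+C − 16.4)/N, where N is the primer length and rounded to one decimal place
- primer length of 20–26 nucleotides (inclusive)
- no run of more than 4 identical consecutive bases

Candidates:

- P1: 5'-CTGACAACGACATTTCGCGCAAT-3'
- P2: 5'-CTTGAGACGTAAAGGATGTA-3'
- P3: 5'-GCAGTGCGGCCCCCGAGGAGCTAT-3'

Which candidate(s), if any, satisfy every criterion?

P1 (23 nt, A=7 T=5 G=4 C=7): GC 11/23 = 47.8% ✓; Tm = 64.9 + 41·(11 − 16.4)/23 = 55.3°C ✓; length 23 ✓; longest run = 3 ✓ — passes.
P2 (20 nt, A=7 T=5 G=6 C=2): GC 8/20 = 40.0%, outside 42.3–64.2% ✗; Tm = 64.9 + 41·(8 − 16.4)/20 = 47.7°C, outside 51.4–61.2°C ✗; length 20 ✓; longest run = 3 ✓ — fails.
P3 (24 nt, A=4 T=3 G=9 C=8): GC 17/24 = 70.8%, outside 42.3–64.2% ✗; Tm = 64.9 + 41·(17 − 16.4)/24 = 65.9°C, outside 51.4–61.2°C ✗; length 24 ✓; longest run = 5, exceeds 4 ✗ — fails.

P1 only.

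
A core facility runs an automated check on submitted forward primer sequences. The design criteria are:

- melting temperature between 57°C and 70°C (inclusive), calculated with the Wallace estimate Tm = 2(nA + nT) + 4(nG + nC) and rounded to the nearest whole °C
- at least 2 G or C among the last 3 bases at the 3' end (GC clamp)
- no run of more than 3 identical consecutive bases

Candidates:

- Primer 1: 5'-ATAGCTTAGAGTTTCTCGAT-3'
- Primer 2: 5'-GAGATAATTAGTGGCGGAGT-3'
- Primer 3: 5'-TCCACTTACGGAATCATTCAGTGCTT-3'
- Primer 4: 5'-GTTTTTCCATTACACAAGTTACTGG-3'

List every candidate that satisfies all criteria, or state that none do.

None of the candidates satisfy all criteria.

Primer 1 (20 nt, A=5 T=8 G=4 C=3): Tm = 2·13 + 4·7 = 54°C, outside 57–70°C ✗; 3' end GAT has 1 G/C, need ≥2 ✗; longest run = 3 ✓ — fails.
Primer 2 (20 nt, A=6 T=5 G=8 C=1): Tm = 2·11 + 4·9 = 58°C ✓; 3' end AGT has 1 G/C, need ≥2 ✗; longest run = 2 ✓ — fails.
Primer 3 (26 nt, A=6 T=9 G=4 C=7): Tm = 2·15 + 4·11 = 74°C, outside 57–70°C ✗; 3' end CTT has 1 G/C, need ≥2 ✗; longest run = 2 ✓ — fails.
Primer 4 (25 nt, A=6 T=10 G=4 C=5): Tm = 2·16 + 4·9 = 68°C ✓; 3' end TGG has 2 G/C ✓; longest run = 5, exceeds 3 ✗ — fails.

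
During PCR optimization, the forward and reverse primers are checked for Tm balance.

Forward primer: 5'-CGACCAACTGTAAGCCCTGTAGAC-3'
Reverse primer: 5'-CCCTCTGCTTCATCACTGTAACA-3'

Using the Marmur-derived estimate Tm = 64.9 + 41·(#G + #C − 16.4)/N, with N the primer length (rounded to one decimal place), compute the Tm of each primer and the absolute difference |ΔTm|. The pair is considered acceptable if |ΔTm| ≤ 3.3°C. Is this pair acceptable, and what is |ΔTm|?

|ΔTm| = 3.8°C; the pair is not acceptable.

Forward: G+C = 13, N = 24 → Tm = 64.9 + 41·(13 − 16.4)/24 = 59.1°C.
Reverse: G+C = 11, N = 23 → Tm = 64.9 + 41·(11 − 16.4)/23 = 55.3°C.
|ΔTm| = |59.1 − 55.3| = 3.8°C, > 3.3°C.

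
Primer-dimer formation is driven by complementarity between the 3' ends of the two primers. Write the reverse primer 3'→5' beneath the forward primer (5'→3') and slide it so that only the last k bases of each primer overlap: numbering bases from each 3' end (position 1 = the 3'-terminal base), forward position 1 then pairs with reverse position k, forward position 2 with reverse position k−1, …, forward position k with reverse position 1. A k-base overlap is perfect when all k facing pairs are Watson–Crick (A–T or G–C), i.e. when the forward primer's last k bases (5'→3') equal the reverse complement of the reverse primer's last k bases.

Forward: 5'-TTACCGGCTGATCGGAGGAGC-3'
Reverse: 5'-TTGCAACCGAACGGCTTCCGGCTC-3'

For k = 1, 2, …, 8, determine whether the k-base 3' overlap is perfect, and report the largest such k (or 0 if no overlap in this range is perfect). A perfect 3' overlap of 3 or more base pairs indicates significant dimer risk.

Last 8 bases (5'→3') — forward …GGAGGAGC, reverse …TCCGGCTC.
Reverse complement of the reverse primer's last 8 bases: GAGCCGGA; its first k bases are the reverse complement of the reverse primer's last k bases, so a perfect k-base overlap needs the forward primer's last k bases to equal them.
Comparing (forward last k vs required): k=1: C vs G ✗; k=2: GC vs GA ✗; k=3: AGC vs GAG ✗; k=4: GAGC vs GAGC ✓; k=5: GGAGC vs GAGCC ✗; k=6: AGGAGC vs GAGCCG ✗; k=7: GAGGAGC vs GAGCCGG ✗; k=8: GGAGGAGC vs GAGCCGGA ✗.
Only k = 4 is perfect, so the longest perfect 3' overlap is 4.

Longest perfect overlap: 4 complementary base pairs; significant dimer risk (threshold 3).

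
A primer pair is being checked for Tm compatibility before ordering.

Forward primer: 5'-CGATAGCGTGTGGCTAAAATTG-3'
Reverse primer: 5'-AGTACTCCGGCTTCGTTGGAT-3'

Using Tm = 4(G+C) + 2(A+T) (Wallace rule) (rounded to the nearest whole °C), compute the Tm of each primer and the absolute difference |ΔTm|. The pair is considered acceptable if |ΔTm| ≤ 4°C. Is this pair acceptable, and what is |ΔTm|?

|ΔTm| = 0°C; the pair is acceptable.

Forward: A=6 T=6 G=7 C=3 → Tm = 2·12 + 4·10 = 64°C.
Reverse: A=3 T=7 G=6 C=5 → Tm = 2·10 + 4·11 = 64°C.
|ΔTm| = |64 − 64| = 0°C, ≤ 4°C.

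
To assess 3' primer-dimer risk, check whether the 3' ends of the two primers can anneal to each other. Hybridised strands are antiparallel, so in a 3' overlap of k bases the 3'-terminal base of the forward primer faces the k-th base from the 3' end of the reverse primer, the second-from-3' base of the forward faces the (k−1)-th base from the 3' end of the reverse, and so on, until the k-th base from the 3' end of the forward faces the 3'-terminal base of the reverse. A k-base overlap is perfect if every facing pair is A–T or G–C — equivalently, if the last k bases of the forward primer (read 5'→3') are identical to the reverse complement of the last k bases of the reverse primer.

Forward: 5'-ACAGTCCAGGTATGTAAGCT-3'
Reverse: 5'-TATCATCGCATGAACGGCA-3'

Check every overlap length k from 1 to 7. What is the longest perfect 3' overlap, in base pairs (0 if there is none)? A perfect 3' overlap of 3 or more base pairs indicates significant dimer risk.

Longest perfect overlap: 1 complementary base pair; below the dimer-risk threshold (threshold 3).

Last 7 bases (5'→3') — forward …GTAAGCT, reverse …AACGGCA.
Reverse complement of the reverse primer's last 7 bases: TGCCGTT; its first k bases are the reverse complement of the reverse primer's last k bases, so a perfect k-base overlap needs the forward primer's last k bases to equal them.
Comparing (forward last k vs required): k=1: T vs T ✓; k=2: CT vs TG ✗; k=3: GCT vs TGC ✗; k=4: AGCT vs TGCC ✗; k=5: AAGCT vs TGCCG ✗; k=6: TAAGCT vs TGCCGT ✗; k=7: GTAAGCT vs TGCCGTT ✗.
Only k = 1 is perfect, so the longest perfect 3' overlap is 1.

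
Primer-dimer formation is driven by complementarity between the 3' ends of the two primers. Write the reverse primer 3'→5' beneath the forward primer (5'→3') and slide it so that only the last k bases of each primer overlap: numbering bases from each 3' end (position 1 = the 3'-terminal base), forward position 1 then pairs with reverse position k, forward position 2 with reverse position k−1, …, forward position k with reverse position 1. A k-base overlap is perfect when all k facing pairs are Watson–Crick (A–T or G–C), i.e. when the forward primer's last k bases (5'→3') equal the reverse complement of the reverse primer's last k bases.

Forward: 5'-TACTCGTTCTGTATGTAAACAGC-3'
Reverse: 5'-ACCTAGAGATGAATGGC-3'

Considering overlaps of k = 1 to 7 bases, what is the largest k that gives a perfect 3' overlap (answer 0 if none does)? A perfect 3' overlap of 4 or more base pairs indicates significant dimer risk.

Last 7 bases (5'→3') — forward …AAACAGC, reverse …GAATGGC.
Reverse complement of the reverse primer's last 7 bases: GCCATTC; its first k bases are the reverse complement of the reverse primer's last k bases, so a perfect k-base overlap needs the forward primer's last k bases to equal them.
Comparing (forward last k vs required): k=1: C vs G ✗; k=2: GC vs GC ✓; k=3: AGC vs GCC ✗; k=4: CAGC vs GCCA ✗; k=5: ACAGC vs GCCAT ✗; k=6: AACAGC vs GCCATT ✗; k=7: AAACAGC vs GCCATTC ✗.
Only k = 2 is perfect, so the longest perfect 3' overlap is 2.

Longest perfect overlap: 2 complementary base pairs; below the dimer-risk threshold (threshold 4).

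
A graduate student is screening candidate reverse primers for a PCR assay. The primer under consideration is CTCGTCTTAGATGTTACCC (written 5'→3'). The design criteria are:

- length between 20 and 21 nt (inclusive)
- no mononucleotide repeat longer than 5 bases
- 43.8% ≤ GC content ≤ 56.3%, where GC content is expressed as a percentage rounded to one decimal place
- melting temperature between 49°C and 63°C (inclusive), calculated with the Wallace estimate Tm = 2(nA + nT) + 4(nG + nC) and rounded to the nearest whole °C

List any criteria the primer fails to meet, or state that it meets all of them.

Base counts: A=3, T=7, G=3, C=6 (length 19).
length: length 19, outside 20–21 ✗
homopolymer run: longest run = 3 ✓
GC content: GC 9/19 = 47.4% ✓
Tm: Tm = 2·10 + 4·9 = 56°C ✓

Fails: length.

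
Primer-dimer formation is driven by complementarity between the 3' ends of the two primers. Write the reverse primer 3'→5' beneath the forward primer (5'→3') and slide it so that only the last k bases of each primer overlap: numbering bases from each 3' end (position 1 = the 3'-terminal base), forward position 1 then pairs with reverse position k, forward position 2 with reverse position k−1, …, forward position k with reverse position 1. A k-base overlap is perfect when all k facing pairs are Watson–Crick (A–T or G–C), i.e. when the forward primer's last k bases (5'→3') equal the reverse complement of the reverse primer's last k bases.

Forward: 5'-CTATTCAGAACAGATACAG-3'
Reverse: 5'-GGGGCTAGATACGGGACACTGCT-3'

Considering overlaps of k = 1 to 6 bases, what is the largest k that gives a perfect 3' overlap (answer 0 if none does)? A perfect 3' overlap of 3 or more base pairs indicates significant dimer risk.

Last 6 bases (5'→3') — forward …ATACAG, reverse …ACTGCT.
Reverse complement of the reverse primer's last 6 bases: AGCAGT; its first k bases are the reverse complement of the reverse primer's last k bases, so a perfect k-base overlap needs the forward primer's last k bases to equal them.
Comparing (forward last k vs required): k=1: G vs A ✗; k=2: AG vs AG ✓; k=3: CAG vs AGC ✗; k=4: ACAG vs AGCA ✗; k=5: TACAG vs AGCAG ✗; k=6: ATACAG vs AGCAGT ✗.
Only k = 2 is perfect, so the longest perfect 3' overlap is 2.

Longest perfect overlap: 2 complementary base pairs; below the dimer-risk threshold (threshold 3).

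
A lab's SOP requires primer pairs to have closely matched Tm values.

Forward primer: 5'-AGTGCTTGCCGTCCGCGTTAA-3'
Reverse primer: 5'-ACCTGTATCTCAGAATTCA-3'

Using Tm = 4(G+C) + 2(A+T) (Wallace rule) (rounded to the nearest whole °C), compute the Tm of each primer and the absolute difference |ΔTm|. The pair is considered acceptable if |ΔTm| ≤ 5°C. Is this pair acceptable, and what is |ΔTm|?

|ΔTm| = 14°C; the pair is not acceptable.

Forward: A=3 T=6 G=6 C=6 → Tm = 2·9 + 4·12 = 66°C.
Reverse: A=6 T=6 G=2 C=5 → Tm = 2·12 + 4·7 = 52°C.
|ΔTm| = |66 − 52| = 14°C, > 5°C.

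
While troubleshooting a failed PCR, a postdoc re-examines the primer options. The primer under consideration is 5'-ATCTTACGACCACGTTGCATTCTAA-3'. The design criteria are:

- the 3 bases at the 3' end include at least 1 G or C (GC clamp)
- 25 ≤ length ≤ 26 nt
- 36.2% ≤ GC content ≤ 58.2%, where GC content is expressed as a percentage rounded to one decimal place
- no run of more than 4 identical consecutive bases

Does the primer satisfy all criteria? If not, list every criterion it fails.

Base counts: A=7, T=8, G=3, C=7 (length 25).
GC clamp: 3' end TAA has 0 G/C, need ≥1 ✗
length: length 25 ✓
GC content: GC 10/25 = 40.0% ✓
homopolymer run: longest run = 2 ✓

Fails: GC clamp.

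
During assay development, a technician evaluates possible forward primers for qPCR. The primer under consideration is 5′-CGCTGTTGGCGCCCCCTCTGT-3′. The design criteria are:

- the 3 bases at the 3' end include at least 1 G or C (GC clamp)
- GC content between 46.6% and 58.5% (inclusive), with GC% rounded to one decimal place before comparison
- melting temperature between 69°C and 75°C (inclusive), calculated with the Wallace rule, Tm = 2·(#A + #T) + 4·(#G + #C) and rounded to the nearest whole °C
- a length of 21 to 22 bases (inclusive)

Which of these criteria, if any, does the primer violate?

Base counts: A=0, T=6, G=6, C=9 (length 21).
GC clamp: 3' end TGT has 1 G/C ✓
GC content: GC 15/21 = 71.4%, outside 46.6–58.5% ✗
Tm: Tm = 2·6 + 4·15 = 72°C ✓
length: length 21 ✓

Fails: GC content.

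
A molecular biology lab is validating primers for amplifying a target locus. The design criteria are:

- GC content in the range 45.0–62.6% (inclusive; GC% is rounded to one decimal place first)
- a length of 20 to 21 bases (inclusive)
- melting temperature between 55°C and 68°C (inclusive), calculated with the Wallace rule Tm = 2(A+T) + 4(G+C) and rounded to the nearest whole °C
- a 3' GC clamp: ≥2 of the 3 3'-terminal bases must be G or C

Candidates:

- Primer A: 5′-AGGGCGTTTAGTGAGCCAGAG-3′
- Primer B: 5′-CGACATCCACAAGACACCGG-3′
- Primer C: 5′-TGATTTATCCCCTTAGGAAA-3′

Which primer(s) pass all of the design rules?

Primer A and Primer B.

Primer A (21 nt, A=5 T=4 G=9 C=3): GC 12/21 = 57.1% ✓; length 21 ✓; Tm = 2·9 + 4·12 = 66°C ✓; 3' end GAG has 2 G/C ✓ — passes.
Primer B (20 nt, A=7 T=1 G=4 C=8): GC 12/20 = 60.0% ✓; length 20 ✓; Tm = 2·8 + 4·12 = 64°C ✓; 3' end CGG has 3 G/C ✓ — passes.
Primer C (20 nt, A=6 T=7 G=3 C=4): GC 7/20 = 35.0%, outside 45.0–62.6% ✗; length 20 ✓; Tm = 2·13 + 4·7 = 54°C, outside 55–68°C ✗; 3' end AAA has 0 G/C, need ≥2 ✗ — fails.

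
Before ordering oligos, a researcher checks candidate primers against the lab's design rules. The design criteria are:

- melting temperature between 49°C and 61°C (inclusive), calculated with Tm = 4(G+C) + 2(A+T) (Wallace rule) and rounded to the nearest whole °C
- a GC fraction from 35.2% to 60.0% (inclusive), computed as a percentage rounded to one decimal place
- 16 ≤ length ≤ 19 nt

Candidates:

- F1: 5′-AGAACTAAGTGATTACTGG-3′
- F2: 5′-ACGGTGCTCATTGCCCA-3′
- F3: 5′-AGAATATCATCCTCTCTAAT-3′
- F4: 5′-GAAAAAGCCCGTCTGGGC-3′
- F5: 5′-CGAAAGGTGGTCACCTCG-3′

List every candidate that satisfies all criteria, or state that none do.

F1 and F2.

F1 (19 nt, A=7 T=5 G=5 C=2): Tm = 2·12 + 4·7 = 52°C ✓; GC 7/19 = 36.8% ✓; length 19 ✓ — passes.
F2 (17 nt, A=3 T=4 G=4 C=6): Tm = 2·7 + 4·10 = 54°C ✓; GC 10/17 = 58.8% ✓; length 17 ✓ — passes.
F3 (20 nt, A=7 T=7 G=1 C=5): Tm = 2·14 + 4·6 = 52°C ✓; GC 6/20 = 30.0%, outside 35.2–60.0% ✗; length 20, outside 16–19 ✗ — fails.
F4 (18 nt, A=5 T=2 G=6 C=5): Tm = 2·7 + 4·11 = 58°C ✓; GC 11/18 = 61.1%, outside 35.2–60.0% ✗; length 18 ✓ — fails.
F5 (18 nt, A=4 T=3 G=6 C=5): Tm = 2·7 + 4·11 = 58°C ✓; GC 11/18 = 61.1%, outside 35.2–60.0% ✗; length 18 ✓ — fails.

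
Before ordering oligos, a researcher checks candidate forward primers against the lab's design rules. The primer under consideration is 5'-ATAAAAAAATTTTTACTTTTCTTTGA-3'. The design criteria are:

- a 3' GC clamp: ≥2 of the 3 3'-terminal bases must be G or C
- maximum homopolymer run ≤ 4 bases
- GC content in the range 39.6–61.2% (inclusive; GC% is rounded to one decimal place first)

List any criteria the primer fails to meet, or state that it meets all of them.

Fails: GC clamp, homopolymer run, GC content.

Base counts: A=10, T=13, G=1, C=2 (length 26).
GC clamp: 3' end TGA has 1 G/C, need ≥2 ✗
homopolymer run: longest run = 7, exceeds 4 ✗
GC content: GC 3/26 = 11.5%, outside 39.6–61.2% ✗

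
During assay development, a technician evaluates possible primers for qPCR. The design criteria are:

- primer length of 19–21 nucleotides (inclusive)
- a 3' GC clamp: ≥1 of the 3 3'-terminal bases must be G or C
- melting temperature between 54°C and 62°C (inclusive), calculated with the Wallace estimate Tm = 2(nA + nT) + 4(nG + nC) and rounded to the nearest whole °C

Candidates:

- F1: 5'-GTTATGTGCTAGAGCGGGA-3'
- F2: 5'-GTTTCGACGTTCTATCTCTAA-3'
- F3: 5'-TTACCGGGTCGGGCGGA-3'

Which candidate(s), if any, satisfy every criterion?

F1 (19 nt, A=4 T=5 G=8 C=2): length 19 ✓; 3' end GGA has 2 G/C ✓; Tm = 2·9 + 4·10 = 58°C ✓ — passes.
F2 (21 nt, A=4 T=9 G=3 C=5): length 21 ✓; 3' end TAA has 0 G/C, need ≥1 ✗; Tm = 2·13 + 4·8 = 58°C ✓ — fails.
F3 (17 nt, A=2 T=3 G=8 C=4): length 17, outside 19–21 ✗; 3' end GGA has 2 G/C ✓; Tm = 2·5 + 4·12 = 58°C ✓ — fails.

F1 only.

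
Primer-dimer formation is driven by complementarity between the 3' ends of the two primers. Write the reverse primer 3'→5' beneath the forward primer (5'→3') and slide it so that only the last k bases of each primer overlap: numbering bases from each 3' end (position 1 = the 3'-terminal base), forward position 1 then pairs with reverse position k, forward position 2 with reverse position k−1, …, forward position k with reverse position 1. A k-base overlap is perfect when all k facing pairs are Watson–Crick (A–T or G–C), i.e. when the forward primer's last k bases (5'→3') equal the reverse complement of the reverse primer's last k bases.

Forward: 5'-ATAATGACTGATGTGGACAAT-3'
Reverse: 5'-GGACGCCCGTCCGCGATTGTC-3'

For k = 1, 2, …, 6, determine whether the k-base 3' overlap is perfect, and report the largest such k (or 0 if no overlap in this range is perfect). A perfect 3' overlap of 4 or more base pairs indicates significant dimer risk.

Last 6 bases (5'→3') — forward …GACAAT, reverse …ATTGTC.
Reverse complement of the reverse primer's last 6 bases: GACAAT; its first k bases are the reverse complement of the reverse primer's last k bases, so a perfect k-base overlap needs the forward primer's last k bases to equal them.
Comparing (forward last k vs required): k=1: T vs G ✗; k=2: AT vs GA ✗; k=3: AAT vs GAC ✗; k=4: CAAT vs GACA ✗; k=5: ACAAT vs GACAA ✗; k=6: GACAAT vs GACAAT ✓.
Only k = 6 is perfect, so the longest perfect 3' overlap is 6.

Longest perfect overlap: 6 complementary base pairs; significant dimer risk (threshold 4).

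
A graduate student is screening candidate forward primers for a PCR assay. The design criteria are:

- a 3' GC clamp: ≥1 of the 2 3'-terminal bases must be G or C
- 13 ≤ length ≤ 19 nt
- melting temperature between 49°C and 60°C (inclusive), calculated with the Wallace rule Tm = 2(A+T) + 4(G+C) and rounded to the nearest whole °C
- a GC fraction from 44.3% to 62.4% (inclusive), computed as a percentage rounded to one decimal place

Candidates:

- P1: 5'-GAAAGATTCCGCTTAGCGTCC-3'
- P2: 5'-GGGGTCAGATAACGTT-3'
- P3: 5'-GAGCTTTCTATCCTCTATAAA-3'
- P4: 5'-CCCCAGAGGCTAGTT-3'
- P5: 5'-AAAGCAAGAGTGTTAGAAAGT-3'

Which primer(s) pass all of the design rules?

P1 (21 nt, A=5 T=5 G=5 C=6): 3' end CC has 2 G/C ✓; length 21, outside 13–19 ✗; Tm = 2·10 + 4·11 = 64°C, outside 49–60°C ✗; GC 11/21 = 52.4% ✓ — fails.
P2 (16 nt, A=4 T=4 G=6 C=2): 3' end TT has 0 G/C, need ≥1 ✗; length 16 ✓; Tm = 2·8 + 4·8 = 48°C, outside 49–60°C ✗; GC 8/16 = 50.0% ✓ — fails.
P3 (21 nt, A=6 T=8 G=2 C=5): 3' end AA has 0 G/C, need ≥1 ✗; length 21, outside 13–19 ✗; Tm = 2·14 + 4·7 = 56°C ✓; GC 7/21 = 33.3%, outside 44.3–62.4% ✗ — fails.
P4 (15 nt, A=3 T=3 G=4 C=5): 3' end TT has 0 G/C, need ≥1 ✗; length 15 ✓; Tm = 2·6 + 4·9 = 48°C, outside 49–60°C ✗; GC 9/15 = 60.0% ✓ — fails.
P5 (21 nt, A=10 T=4 G=6 C=1): 3' end GT has 1 G/C ✓; length 21, outside 13–19 ✗; Tm = 2·14 + 4·7 = 56°C ✓; GC 7/21 = 33.3%, outside 44.3–62.4% ✗ — fails.

None of the candidates satisfy all criteria.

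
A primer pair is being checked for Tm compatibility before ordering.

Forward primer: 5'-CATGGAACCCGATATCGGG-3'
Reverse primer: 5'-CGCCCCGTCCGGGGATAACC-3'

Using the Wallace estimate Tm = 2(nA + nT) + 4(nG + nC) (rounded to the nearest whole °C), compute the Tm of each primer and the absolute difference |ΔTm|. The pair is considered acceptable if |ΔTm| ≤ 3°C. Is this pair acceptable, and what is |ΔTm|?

Forward: A=5 T=3 G=6 C=5 → Tm = 2·8 + 4·11 = 60°C.
Reverse: A=3 T=2 G=6 C=9 → Tm = 2·5 + 4·15 = 70°C.
|ΔTm| = |60 − 70| = 10°C, > 3°C.

|ΔTm| = 10°C; the pair is not acceptable.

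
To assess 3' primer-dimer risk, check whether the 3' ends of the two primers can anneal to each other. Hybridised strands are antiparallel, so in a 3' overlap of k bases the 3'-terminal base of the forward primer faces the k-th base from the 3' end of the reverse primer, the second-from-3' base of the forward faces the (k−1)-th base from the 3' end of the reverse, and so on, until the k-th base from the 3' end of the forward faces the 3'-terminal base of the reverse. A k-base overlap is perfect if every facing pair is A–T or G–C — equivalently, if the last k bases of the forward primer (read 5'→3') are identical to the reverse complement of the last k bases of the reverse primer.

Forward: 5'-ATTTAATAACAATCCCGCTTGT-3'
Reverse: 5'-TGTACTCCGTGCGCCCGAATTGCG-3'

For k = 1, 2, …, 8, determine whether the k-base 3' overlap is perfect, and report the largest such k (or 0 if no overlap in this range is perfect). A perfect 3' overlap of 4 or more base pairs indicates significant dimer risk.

Longest perfect overlap: 0 complementary base pairs; below the dimer-risk threshold (threshold 4).

Last 8 bases (5'→3') — forward …CCGCTTGT, reverse …GAATTGCG.
Reverse complement of the reverse primer's last 8 bases: CGCAATTC; its first k bases are the reverse complement of the reverse primer's last k bases, so a perfect k-base overlap needs the forward primer's last k bases to equal them.
Comparing (forward last k vs required): k=1: T vs C ✗; k=2: GT vs CG ✗; k=3: TGT vs CGC ✗; k=4: TTGT vs CGCA ✗; k=5: CTTGT vs CGCAA ✗; k=6: GCTTGT vs CGCAAT ✗; k=7: CGCTTGT vs CGCAATT ✗; k=8: CCGCTTGT vs CGCAATTC ✗.
No overlap length from 1 to 8 is perfect, so the longest perfect 3' overlap is 0.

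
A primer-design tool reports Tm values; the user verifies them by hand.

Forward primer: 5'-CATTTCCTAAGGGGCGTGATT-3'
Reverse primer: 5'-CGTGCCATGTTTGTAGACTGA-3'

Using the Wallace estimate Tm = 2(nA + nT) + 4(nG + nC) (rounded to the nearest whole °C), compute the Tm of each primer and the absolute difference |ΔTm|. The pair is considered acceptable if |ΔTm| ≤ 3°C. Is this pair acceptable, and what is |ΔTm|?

|ΔTm| = 0°C; the pair is acceptable.

Forward: A=4 T=7 G=6 C=4 → Tm = 2·11 + 4·10 = 62°C.
Reverse: A=4 T=7 G=6 C=4 → Tm = 2·11 + 4·10 = 62°C.
|ΔTm| = |62 − 62| = 0°C, ≤ 3°C.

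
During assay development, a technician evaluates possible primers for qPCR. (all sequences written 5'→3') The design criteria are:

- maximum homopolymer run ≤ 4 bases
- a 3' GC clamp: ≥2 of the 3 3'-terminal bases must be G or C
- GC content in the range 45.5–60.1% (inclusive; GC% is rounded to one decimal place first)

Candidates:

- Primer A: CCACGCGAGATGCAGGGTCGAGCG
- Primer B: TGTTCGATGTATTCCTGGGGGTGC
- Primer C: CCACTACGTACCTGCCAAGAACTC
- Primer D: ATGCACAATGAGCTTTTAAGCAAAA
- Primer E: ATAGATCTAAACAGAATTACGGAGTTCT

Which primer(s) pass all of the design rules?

Primer C only.

Primer A (24 nt, A=5 T=2 G=10 C=7): longest run = 3 ✓; 3' end GCG has 3 G/C ✓; GC 17/24 = 70.8%, outside 45.5–60.1% ✗ — fails.
Primer B (24 nt, A=2 T=9 G=9 C=4): longest run = 5, exceeds 4 ✗; 3' end TGC has 2 G/C ✓; GC 13/24 = 54.2% ✓ — fails.
Primer C (24 nt, A=7 T=4 G=3 C=10): longest run = 2 ✓; 3' end CTC has 2 G/C ✓; GC 13/24 = 54.2% ✓ — passes.
Primer D (25 nt, A=11 T=6 G=4 C=4): longest run = 4 ✓; 3' end AAA has 0 G/C, need ≥2 ✗; GC 8/25 = 32.0%, outside 45.5–60.1% ✗ — fails.
Primer E (28 nt, A=11 T=8 G=5 C=4): longest run = 3 ✓; 3' end TCT has 1 G/C, need ≥2 ✗; GC 9/28 = 32.1%, outside 45.5–60.1% ✗ — fails.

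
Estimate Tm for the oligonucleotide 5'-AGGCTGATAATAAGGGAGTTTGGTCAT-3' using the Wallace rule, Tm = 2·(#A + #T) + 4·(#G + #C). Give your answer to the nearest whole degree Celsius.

76°C

Base counts: A=8, T=8, G=9, C=2 (length 27).
Tm = 2·(8+8) + 4·(9+2) = 2·16 + 4·11 = 32 + 44 = 76°C.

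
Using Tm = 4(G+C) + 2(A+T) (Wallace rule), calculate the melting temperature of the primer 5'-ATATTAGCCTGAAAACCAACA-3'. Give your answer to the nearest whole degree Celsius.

56°C

Base counts: A=10, T=4, G=2, C=5 (length 21).
Tm = 2·(10+4) + 4·(2+5) = 2·14 + 4·7 = 28 + 28 = 56°C.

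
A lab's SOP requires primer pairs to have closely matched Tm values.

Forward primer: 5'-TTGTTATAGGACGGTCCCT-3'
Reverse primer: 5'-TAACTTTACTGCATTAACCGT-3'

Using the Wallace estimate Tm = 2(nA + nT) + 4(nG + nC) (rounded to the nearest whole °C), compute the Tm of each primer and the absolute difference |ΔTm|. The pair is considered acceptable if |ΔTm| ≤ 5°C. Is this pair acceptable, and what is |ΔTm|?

|ΔTm| = 0°C; the pair is acceptable.

Forward: A=3 T=7 G=5 C=4 → Tm = 2·10 + 4·9 = 56°C.
Reverse: A=6 T=8 G=2 C=5 → Tm = 2·14 + 4·7 = 56°C.
|ΔTm| = |56 − 56| = 0°C, ≤ 5°C.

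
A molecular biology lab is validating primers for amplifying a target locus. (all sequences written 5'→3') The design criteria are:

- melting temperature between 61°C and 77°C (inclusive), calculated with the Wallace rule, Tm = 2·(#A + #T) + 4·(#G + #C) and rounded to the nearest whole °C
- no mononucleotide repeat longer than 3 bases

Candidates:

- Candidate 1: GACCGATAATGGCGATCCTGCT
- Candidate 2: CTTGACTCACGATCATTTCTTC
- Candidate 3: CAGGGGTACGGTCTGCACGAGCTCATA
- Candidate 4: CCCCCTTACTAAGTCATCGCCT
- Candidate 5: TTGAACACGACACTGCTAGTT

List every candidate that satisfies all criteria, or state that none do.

Candidate 1 (22 nt, A=5 T=5 G=6 C=6): Tm = 2·10 + 4·12 = 68°C ✓; longest run = 2 ✓ — passes.
Candidate 2 (22 nt, A=4 T=9 G=2 C=7): Tm = 2·13 + 4·9 = 62°C ✓; longest run = 3 ✓ — passes.
Candidate 3 (27 nt, A=6 T=5 G=9 C=7): Tm = 2·11 + 4·16 = 86°C, outside 61–77°C ✗; longest run = 4, exceeds 3 ✗ — fails.
Candidate 4 (22 nt, A=4 T=6 G=2 C=10): Tm = 2·10 + 4·12 = 68°C ✓; longest run = 5, exceeds 3 ✗ — fails.
Candidate 5 (21 nt, A=6 T=6 G=4 C=5): Tm = 2·12 + 4·9 = 60°C, outside 61–77°C ✗; longest run = 2 ✓ — fails.

Candidate 1 and Candidate 2.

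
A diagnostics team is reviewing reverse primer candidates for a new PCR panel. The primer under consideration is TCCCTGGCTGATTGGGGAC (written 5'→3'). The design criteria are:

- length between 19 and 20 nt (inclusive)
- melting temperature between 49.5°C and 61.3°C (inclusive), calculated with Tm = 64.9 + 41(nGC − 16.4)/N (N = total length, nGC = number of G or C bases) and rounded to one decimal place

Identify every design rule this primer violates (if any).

Base counts: A=2, T=5, G=7, C=5 (length 19).
length: length 19 ✓
Tm: Tm = 64.9 + 41·(12 − 16.4)/19 = 55.4°C ✓

Meets all criteria.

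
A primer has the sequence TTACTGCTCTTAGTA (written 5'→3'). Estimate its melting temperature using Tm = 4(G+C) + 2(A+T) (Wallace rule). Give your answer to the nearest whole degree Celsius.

Base counts: A=3, T=7, G=2, C=3 (length 15).
Tm = 2·(3+7) + 4·(2+3) = 2·10 + 4·5 = 20 + 20 = 40°C.

40°C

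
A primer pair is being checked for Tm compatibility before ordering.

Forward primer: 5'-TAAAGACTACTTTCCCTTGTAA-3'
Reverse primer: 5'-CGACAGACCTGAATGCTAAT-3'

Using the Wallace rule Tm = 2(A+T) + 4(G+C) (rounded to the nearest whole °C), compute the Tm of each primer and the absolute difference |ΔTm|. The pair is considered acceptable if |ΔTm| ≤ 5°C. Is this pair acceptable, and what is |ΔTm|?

Forward: A=7 T=8 G=2 C=5 → Tm = 2·15 + 4·7 = 58°C.
Reverse: A=7 T=4 G=4 C=5 → Tm = 2·11 + 4·9 = 58°C.
|ΔTm| = |58 − 58| = 0°C, ≤ 5°C.

|ΔTm| = 0°C; the pair is acceptable.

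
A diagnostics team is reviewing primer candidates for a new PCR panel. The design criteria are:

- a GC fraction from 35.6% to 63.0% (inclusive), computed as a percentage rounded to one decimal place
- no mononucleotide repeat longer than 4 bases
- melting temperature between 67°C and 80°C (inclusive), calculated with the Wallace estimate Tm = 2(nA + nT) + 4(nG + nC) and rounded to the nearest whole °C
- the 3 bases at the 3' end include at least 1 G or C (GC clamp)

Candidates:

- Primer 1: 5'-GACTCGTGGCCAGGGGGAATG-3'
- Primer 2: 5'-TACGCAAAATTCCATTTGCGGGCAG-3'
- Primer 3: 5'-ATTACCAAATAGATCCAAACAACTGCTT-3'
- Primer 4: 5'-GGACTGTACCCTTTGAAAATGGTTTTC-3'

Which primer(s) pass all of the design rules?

Primer 1 (21 nt, A=4 T=3 G=10 C=4): GC 14/21 = 66.7%, outside 35.6–63.0% ✗; longest run = 5, exceeds 4 ✗; Tm = 2·7 + 4·14 = 70°C ✓; 3' end ATG has 1 G/C ✓ — fails.
Primer 2 (25 nt, A=7 T=6 G=6 C=6): GC 12/25 = 48.0% ✓; longest run = 4 ✓; Tm = 2·13 + 4·12 = 74°C ✓; 3' end CAG has 2 G/C ✓ — passes.
Primer 3 (28 nt, A=12 T=7 G=2 C=7): GC 9/28 = 32.1%, outside 35.6–63.0% ✗; longest run = 3 ✓; Tm = 2·19 + 4·9 = 74°C ✓; 3' end CTT has 1 G/C ✓ — fails.
Primer 4 (27 nt, A=6 T=10 G=6 C=5): GC 11/27 = 40.7% ✓; longest run = 4 ✓; Tm = 2·16 + 4·11 = 76°C ✓; 3' end TTC has 1 G/C ✓ — passes.

Primer 2 and Primer 4.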